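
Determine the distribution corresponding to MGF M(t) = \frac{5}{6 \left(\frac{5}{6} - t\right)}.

The MGF M(t) = \frac{5}{6 \left(\frac{5}{6} - t\right)} is the standard form for the Exponential distribution.
Comparing with the known MGF formula identifies: Exponential(rate λ=5/6)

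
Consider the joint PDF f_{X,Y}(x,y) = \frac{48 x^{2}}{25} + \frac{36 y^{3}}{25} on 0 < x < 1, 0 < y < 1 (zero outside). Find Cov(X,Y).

E[XY] = ∫∫ xy × f(x,y) dx dy = \frac{48}{125}
E[X] = \frac{33}{50}
E[Y] = \frac{76}{125}
Cov(X,Y) = E[XY] - E[X]E[Y] = - \frac{54}{3125}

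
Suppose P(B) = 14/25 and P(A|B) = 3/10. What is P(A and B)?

By definition, P(A|B) = P(A ∩ B) / P(B)
So P(A ∩ B) = P(A|B) × P(B)
= 3/10 × 14/25
= 21/125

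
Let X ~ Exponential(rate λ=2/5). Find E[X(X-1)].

E[X(X-1)] = E[X² - X] = E[X²] - E[X]
E[X] = \frac{5}{2}
E[X²] = Var(X) + (E[X])² = \frac{25}{4} + (\frac{5}{2})² = \frac{25}{2}
E[X(X-1)] = \frac{25}{2} - \frac{5}{2} = 10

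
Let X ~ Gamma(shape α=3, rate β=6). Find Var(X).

For X ~ Gamma(shape α=3, rate β=6):
Var(X) = \frac{1}{12}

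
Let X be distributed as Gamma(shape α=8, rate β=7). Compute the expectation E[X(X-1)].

E[X(X-1)] = E[X² - X] = E[X²] - E[X]
E[X] = \frac{8}{7}
E[X²] = Var(X) + (E[X])² = \frac{8}{49} + (\frac{8}{7})² = \frac{72}{49}
E[X(X-1)] = \frac{72}{49} - \frac{8}{7} = \frac{16}{49}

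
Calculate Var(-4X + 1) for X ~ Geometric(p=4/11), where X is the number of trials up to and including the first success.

For X ~ Geometric(p=4/11), where X is the number of trials up to and including the first success:
Var(X) = \frac{77}{16}
Var(-4X + 1) = (-4)² × Var(X) = 16 × \frac{77}{16} = 77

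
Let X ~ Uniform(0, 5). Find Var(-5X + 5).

For X ~ Uniform(0, 5):
Var(X) = \frac{25}{12}
Var(-5X + 5) = (-5)² × Var(X) = 25 × \frac{25}{12} = \frac{625}{12}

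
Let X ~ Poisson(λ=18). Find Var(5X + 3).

For X ~ Poisson(λ=18):
Var(X) = 18
Var(5X + 3) = (5)² × Var(X) = 25 × 18 = 450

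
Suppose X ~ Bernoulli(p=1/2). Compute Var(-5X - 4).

For X ~ Bernoulli(p=1/2):
Var(X) = \frac{1}{4}
Var(-5X - 4) = (-5)² × Var(X) = 25 × \frac{1}{4} = \frac{25}{4}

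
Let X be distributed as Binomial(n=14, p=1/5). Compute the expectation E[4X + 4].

For X ~ Binomial(n=14, p=1/5):
E[X] = \frac{14}{5}
E[4X + 4] = 4 × E[X] + 4 = \frac{76}{5}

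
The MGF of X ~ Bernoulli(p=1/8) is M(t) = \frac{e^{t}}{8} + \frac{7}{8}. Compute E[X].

To find E[X], compute M^(1)(0):
M^(1)(t) = \frac{e^{t}}{8}
M^(1)(0) = \frac{1}{8}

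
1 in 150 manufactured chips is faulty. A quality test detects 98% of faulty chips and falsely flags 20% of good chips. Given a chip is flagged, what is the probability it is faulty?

Let D = the rare event, + = positive/flagged.
P(D) = 1/150
P(+|D) = 98/100 = 49/50
P(+|D') = 20/100 = 1/5
P(+) = P(+|D)P(D) + P(+|D')P(D')
     = \frac{49}{50} × \frac{1}{150} + \frac{1}{5} × \frac{149}{150}
     = \frac{513}{2500}
P(D|+) = P(+|D)P(D)/P(+) = \frac{49}{1539}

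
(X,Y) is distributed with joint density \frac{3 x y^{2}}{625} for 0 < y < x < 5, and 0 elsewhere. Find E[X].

f_X(x) = ∫_0^x \frac{3 x y^{2}}{625} dy = \frac{x^{4}}{625}
E[X] = ∫_0^5 x × (\frac{x^{4}}{625}) dx = \frac{25}{6}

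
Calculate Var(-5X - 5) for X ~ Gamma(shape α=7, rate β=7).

For X ~ Gamma(shape α=7, rate β=7):
Var(X) = \frac{1}{7}
Var(-5X - 5) = (-5)² × Var(X) = 25 × \frac{1}{7} = \frac{25}{7}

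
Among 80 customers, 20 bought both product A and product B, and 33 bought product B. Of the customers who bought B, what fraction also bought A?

P(A ∩ B) = 20/80 = 1/4
P(B) = 33/80
P(A|B) = P(A ∩ B) / P(B) = (1/4) / (33/80) = 20/33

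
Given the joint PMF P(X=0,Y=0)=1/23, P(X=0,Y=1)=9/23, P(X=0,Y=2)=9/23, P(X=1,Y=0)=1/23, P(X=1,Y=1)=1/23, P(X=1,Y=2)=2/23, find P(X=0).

P(X=0) = P(X=0,Y=0) + P(X=0,Y=1) + P(X=0,Y=2)
= 1/23 + 9/23 + 9/23
= 19/23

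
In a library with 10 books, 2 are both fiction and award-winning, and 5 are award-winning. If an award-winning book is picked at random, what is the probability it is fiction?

P(A ∩ B) = 2/10 = 1/5
P(B) = 5/10 = 1/2
P(A|B) = P(A ∩ B) / P(B) = (1/5) / (1/2) = 2/5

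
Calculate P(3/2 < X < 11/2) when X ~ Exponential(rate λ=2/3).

P(3/2 < X < 11/2) = ∫_{3/2}^{11/2} f(x) dx
where f(x) = \frac{2 e^{- \frac{2 x}{3}}}{3}
= - \frac{1}{e^{\frac{11}{3}}} + e^{-1}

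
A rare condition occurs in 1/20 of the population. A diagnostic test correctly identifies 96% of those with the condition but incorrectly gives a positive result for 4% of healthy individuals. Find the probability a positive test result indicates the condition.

Let D = the rare event, + = positive/flagged.
P(D) = 1/20
P(+|D) = 96/100 = 24/25
P(+|D') = 4/100 = 1/25
P(+) = P(+|D)P(D) + P(+|D')P(D')
     = \frac{24}{25} × \frac{1}{20} + \frac{1}{25} × \frac{19}{20}
     = \frac{43}{500}
P(D|+) = P(+|D)P(D)/P(+) = \frac{24}{43}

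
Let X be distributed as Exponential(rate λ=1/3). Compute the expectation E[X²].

Using the identity E[X²] = Var(X) + (E[X])²:
E[X] = 3
Var(X) = 9
E[X²] = 9 + (3)²
= 18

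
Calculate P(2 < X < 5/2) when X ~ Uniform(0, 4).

P(2 < X < 5/2) = ∫_{2}^{5/2} f(x) dx
where f(x) = \frac{1}{4}
= \frac{1}{8}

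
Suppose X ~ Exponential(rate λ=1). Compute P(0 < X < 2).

P(0 < X < 2) = ∫_{0}^{2} f(x) dx
where f(x) = e^{- x}
= 1 - e^{-2}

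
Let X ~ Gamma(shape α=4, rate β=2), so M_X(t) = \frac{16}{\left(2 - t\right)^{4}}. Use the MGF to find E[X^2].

To find E[X^2], compute M^(2)(0):
M^(1)(t) = \frac{64}{\left(2 - t\right)^{5}}
M^(2)(t) = \frac{320}{\left(2 - t\right)^{6}}
M^(2)(0) = 5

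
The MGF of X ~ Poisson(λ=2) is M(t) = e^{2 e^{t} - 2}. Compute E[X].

To find E[X], compute M^(1)(0):
M^(1)(t) = 2 e^{t} e^{2 e^{t} - 2}
M^(1)(0) = 2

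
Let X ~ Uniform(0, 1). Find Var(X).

For X ~ Uniform(0, 1):
Var(X) = \frac{1}{12}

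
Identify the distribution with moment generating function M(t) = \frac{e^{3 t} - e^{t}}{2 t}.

The MGF M(t) = \frac{e^{3 t} - e^{t}}{2 t} is the standard form for the Uniform distribution.
Comparing with the known MGF formula identifies: Uniform(1, 3)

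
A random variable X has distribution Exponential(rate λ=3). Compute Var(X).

For X ~ Exponential(rate λ=3):
Var(X) = \frac{1}{9}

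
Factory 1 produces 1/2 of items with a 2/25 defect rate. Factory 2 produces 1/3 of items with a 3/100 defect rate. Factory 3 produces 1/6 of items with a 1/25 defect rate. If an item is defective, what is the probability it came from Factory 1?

Using Bayes' theorem:
P(F1) = 1/2, P(D|F1) = 2/25
P(F2) = 1/3, P(D|F2) = 3/100
P(F3) = 1/6, P(D|F3) = 1/25
P(D) = P(D|F1)P(F1) + P(D|F2)P(F2) + P(D|F3)P(F3)
     = \frac{17}{300}
P(F1|D) = P(D|F1)P(F1) / P(D)
= \frac{12}{17}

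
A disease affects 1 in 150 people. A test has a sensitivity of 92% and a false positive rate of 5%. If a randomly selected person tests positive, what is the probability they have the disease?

Let D = the rare event, + = positive/flagged.
P(D) = 1/150
P(+|D) = 92/100 = 23/25
P(+|D') = 5/100 = 1/20
P(+) = P(+|D)P(D) + P(+|D')P(D')
     = \frac{23}{25} × \frac{1}{150} + \frac{1}{20} × \frac{149}{150}
     = \frac{279}{5000}
P(D|+) = P(+|D)P(D)/P(+) = \frac{92}{837}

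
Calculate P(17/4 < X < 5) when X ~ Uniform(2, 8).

P(17/4 < X < 5) = ∫_{17/4}^{5} f(x) dx
where f(x) = \frac{1}{6}
= \frac{1}{8}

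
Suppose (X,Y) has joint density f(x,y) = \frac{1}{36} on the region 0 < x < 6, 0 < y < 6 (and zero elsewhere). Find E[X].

f_X(x) = ∫_0^6 \frac{1}{36} dy = \frac{1}{6}
E[X] = ∫_0^6 x × (\frac{1}{6}) dx = 3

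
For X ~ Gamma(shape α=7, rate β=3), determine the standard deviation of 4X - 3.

For X ~ Gamma(shape α=7, rate β=3):
Var(X) = \frac{7}{9}
SD(X) = √(Var(X)) = √(\frac{7}{9}) = \frac{\sqrt{7}}{3}
SD(4X - 3) = |4| × SD(X) = 4 × \frac{\sqrt{7}}{3} = \frac{4 \sqrt{7}}{3}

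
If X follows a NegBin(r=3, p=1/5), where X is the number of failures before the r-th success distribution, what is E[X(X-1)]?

E[X(X-1)] = E[X² - X] = E[X²] - E[X]
E[X] = 12
E[X²] = Var(X) + (E[X])² = 60 + (12)² = 204
E[X(X-1)] = 204 - 12 = 192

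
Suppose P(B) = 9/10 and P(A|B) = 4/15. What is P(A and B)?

By definition, P(A|B) = P(A ∩ B) / P(B)
So P(A ∩ B) = P(A|B) × P(B)
= 4/15 × 9/10
= 6/25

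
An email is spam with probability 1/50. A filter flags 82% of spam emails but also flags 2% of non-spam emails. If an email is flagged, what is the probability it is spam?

Let D = the rare event, + = positive/flagged.
P(D) = 1/50
P(+|D) = 82/100 = 41/50
P(+|D') = 2/100 = 1/50
P(+) = P(+|D)P(D) + P(+|D')P(D')
     = \frac{41}{50} × \frac{1}{50} + \frac{1}{50} × \frac{49}{50}
     = \frac{9}{250}
P(D|+) = P(+|D)P(D)/P(+) = \frac{41}{90}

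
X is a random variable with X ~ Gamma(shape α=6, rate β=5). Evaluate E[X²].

Using the identity E[X²] = Var(X) + (E[X])²:
E[X] = \frac{6}{5}
Var(X) = \frac{6}{25}
E[X²] = \frac{6}{25} + (\frac{6}{5})²
= \frac{42}{25}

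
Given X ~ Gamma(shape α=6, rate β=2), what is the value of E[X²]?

Using the identity E[X²] = Var(X) + (E[X])²:
E[X] = 3
Var(X) = \frac{3}{2}
E[X²] = \frac{3}{2} + (3)²
= \frac{21}{2}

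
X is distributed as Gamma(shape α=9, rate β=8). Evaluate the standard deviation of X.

For X ~ Gamma(shape α=9, rate β=8):
Var(X) = \frac{9}{64}
SD(X) = √(Var(X)) = √(\frac{9}{64}) = \frac{3}{8}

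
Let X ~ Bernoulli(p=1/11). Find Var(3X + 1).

For X ~ Bernoulli(p=1/11):
Var(X) = \frac{10}{121}
Var(3X + 1) = (3)² × Var(X) = 9 × \frac{10}{121} = \frac{90}{121}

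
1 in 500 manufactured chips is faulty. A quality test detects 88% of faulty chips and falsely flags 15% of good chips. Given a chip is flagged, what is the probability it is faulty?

Let D = the rare event, + = positive/flagged.
P(D) = 1/500
P(+|D) = 88/100 = 22/25
P(+|D') = 15/100 = 3/20
P(+) = P(+|D)P(D) + P(+|D')P(D')
     = \frac{22}{25} × \frac{1}{500} + \frac{3}{20} × \frac{499}{500}
     = \frac{7573}{50000}
P(D|+) = P(+|D)P(D)/P(+) = \frac{88}{7573}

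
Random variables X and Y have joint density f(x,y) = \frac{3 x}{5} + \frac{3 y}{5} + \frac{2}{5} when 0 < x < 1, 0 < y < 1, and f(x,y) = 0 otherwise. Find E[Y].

E[Y] = ∫_0^1 ∫_0^1 y × f(x,y) dx dy
= \frac{11}{20}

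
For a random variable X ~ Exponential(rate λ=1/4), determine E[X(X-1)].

E[X(X-1)] = E[X² - X] = E[X²] - E[X]
E[X] = 4
E[X²] = Var(X) + (E[X])² = 16 + (4)² = 32
E[X(X-1)] = 32 - 4 = 28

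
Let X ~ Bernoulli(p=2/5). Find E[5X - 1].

For X ~ Bernoulli(p=2/5):
E[X] = \frac{2}{5}
E[5X - 1] = 5 × E[X] - 1 = 1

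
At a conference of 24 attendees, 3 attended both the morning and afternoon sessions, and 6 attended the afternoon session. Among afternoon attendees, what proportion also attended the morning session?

P(A ∩ B) = 3/24 = 1/8
P(B) = 6/24 = 1/4
P(A|B) = P(A ∩ B) / P(B) = (1/8) / (1/4) = 1/2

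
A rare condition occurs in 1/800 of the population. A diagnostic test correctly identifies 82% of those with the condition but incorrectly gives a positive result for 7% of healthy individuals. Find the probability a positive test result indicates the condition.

Let D = the rare event, + = positive/flagged.
P(D) = 1/800
P(+|D) = 82/100 = 41/50
P(+|D') = 7/100
P(+) = P(+|D)P(D) + P(+|D')P(D')
     = \frac{41}{50} × \frac{1}{800} + \frac{7}{100} × \frac{799}{800}
     = \frac{227}{3200}
P(D|+) = P(+|D)P(D)/P(+) = \frac{82}{5675}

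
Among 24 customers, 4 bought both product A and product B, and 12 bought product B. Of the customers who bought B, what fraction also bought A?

P(A ∩ B) = 4/24 = 1/6
P(B) = 12/24 = 1/2
P(A|B) = P(A ∩ B) / P(B) = (1/6) / (1/2) = 1/3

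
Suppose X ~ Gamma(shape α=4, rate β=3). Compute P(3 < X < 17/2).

P(3 < X < 17/2) = ∫_{3}^{17/2} f(x) dx
where f(x) = \frac{27 x^{3} e^{- 3 x}}{2}
= - \frac{49843}{16 e^{\frac{51}{2}}} + \frac{172}{e^{9}}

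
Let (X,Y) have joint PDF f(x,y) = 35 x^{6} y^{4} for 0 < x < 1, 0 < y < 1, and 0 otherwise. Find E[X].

E[X] = ∫_0^1 ∫_0^1 x × f(x,y) dy dx
= ∫_0^1 ∫_0^1 x × (35 x^{6} y^{4}) dy dx
= \frac{7}{8}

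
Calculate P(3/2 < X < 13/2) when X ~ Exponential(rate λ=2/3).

P(3/2 < X < 13/2) = ∫_{3/2}^{13/2} f(x) dx
where f(x) = \frac{2 e^{- \frac{2 x}{3}}}{3}
= - \frac{1}{e^{\frac{13}{3}}} + e^{-1}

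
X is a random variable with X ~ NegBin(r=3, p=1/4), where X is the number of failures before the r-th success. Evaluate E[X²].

Using the identity E[X²] = Var(X) + (E[X])²:
E[X] = 9
Var(X) = 36
E[X²] = 36 + (9)²
= 117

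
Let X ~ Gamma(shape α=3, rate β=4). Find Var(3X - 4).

For X ~ Gamma(shape α=3, rate β=4):
Var(X) = \frac{3}{16}
Var(3X - 4) = (3)² × Var(X) = 9 × \frac{3}{16} = \frac{27}{16}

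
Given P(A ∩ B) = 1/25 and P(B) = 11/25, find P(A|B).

P(A|B) = P(A ∩ B) / P(B)
= (1/25) / (11/25)
= 1/11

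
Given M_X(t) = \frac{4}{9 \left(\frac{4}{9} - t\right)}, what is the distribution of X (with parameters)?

The MGF M(t) = \frac{4}{9 \left(\frac{4}{9} - t\right)} is the standard form for the Exponential distribution.
Comparing with the known MGF formula identifies: Exponential(rate λ=4/9)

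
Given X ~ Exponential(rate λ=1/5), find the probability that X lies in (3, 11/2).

P(3 < X < 11/2) = ∫_{3}^{11/2} f(x) dx
where f(x) = \frac{e^{- \frac{x}{5}}}{5}
= - \frac{1}{e^{\frac{11}{10}}} + e^{- \frac{3}{5}}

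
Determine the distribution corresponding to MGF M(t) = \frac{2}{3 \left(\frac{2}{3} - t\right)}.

The MGF M(t) = \frac{2}{3 \left(\frac{2}{3} - t\right)} is the standard form for the Exponential distribution.
Comparing with the known MGF formula identifies: Exponential(rate λ=2/3)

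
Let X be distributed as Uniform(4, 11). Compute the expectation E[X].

For X ~ Uniform(4, 11), the expected value is:
E[X] = \frac{15}{2}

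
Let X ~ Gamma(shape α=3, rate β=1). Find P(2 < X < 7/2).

P(2 < X < 7/2) = ∫_{2}^{7/2} f(x) dx
where f(x) = \frac{x^{2} e^{- x}}{2}
= - \frac{85}{8 e^{\frac{7}{2}}} + \frac{5}{e^{2}}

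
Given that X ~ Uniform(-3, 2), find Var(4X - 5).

For X ~ Uniform(-3, 2):
Var(X) = \frac{25}{12}
Var(4X - 5) = (4)² × Var(X) = 16 × \frac{25}{12} = \frac{100}{3}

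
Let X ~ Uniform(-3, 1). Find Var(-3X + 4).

For X ~ Uniform(-3, 1):
Var(X) = \frac{4}{3}
Var(-3X + 4) = (-3)² × Var(X) = 9 × \frac{4}{3} = 12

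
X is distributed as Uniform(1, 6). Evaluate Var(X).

For X ~ Uniform(1, 6):
Var(X) = \frac{25}{12}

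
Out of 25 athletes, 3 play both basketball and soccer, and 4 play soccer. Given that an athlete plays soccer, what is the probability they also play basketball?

P(A ∩ B) = 3/25
P(B) = 4/25
P(A|B) = P(A ∩ B) / P(B) = (3/25) / (4/25) = 3/4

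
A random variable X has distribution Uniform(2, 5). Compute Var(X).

For X ~ Uniform(2, 5):
Var(X) = \frac{3}{4}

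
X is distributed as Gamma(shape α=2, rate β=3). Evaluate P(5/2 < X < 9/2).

P(5/2 < X < 9/2) = ∫_{5/2}^{9/2} f(x) dx
where f(x) = 9 x e^{- 3 x}
= \frac{-29 + 17 e^{6}}{2 e^{\frac{27}{2}}}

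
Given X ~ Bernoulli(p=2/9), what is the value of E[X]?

For X ~ Bernoulli(p=2/9), the expected value is:
E[X] = \frac{2}{9}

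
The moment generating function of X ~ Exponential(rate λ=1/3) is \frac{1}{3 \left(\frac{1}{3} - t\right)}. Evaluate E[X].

To find E[X], compute M^(1)(0):
M^(1)(t) = \frac{1}{3 \left(\frac{1}{3} - t\right)^{2}}
M^(1)(0) = 3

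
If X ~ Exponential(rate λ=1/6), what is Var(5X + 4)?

For X ~ Exponential(rate λ=1/6):
Var(X) = 36
Var(5X + 4) = (5)² × Var(X) = 25 × 36 = 900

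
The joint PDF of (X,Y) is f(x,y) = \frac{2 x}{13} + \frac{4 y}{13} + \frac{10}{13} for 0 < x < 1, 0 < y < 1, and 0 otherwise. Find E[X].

E[X] = ∫_0^1 ∫_0^1 x × f(x,y) dy dx
= ∫_0^1 ∫_0^1 x × (\frac{2 x}{13} + \frac{4 y}{13} + \frac{10}{13}) dy dx
= \frac{20}{39}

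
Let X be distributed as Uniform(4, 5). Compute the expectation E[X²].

Using the identity E[X²] = Var(X) + (E[X])²:
E[X] = \frac{9}{2}
Var(X) = \frac{1}{12}
E[X²] = \frac{1}{12} + (\frac{9}{2})²
= \frac{61}{3}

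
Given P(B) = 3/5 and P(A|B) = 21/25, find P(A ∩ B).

By definition, P(A|B) = P(A ∩ B) / P(B)
So P(A ∩ B) = P(A|B) × P(B)
= 21/25 × 3/5
= 63/125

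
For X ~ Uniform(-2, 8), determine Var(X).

For X ~ Uniform(-2, 8):
Var(X) = \frac{25}{3}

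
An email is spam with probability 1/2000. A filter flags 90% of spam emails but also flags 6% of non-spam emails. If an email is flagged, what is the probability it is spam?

Let D = the rare event, + = positive/flagged.
P(D) = 1/2000
P(+|D) = 90/100 = 9/10
P(+|D') = 6/100 = 3/50
P(+) = P(+|D)P(D) + P(+|D')P(D')
     = \frac{9}{10} × \frac{1}{2000} + \frac{3}{50} × \frac{1999}{2000}
     = \frac{3021}{50000}
P(D|+) = P(+|D)P(D)/P(+) = \frac{15}{2014}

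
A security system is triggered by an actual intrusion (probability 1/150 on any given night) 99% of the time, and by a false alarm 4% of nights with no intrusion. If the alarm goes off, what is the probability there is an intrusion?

Let D = the rare event, + = positive/flagged.
P(D) = 1/150
P(+|D) = 99/100
P(+|D') = 4/100 = 1/25
P(+) = P(+|D)P(D) + P(+|D')P(D')
     = \frac{99}{100} × \frac{1}{150} + \frac{1}{25} × \frac{149}{150}
     = \frac{139}{3000}
P(D|+) = P(+|D)P(D)/P(+) = \frac{99}{695}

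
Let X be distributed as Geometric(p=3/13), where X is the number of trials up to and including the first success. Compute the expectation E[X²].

Using the identity E[X²] = Var(X) + (E[X])²:
E[X] = \frac{13}{3}
Var(X) = \frac{130}{9}
E[X²] = \frac{130}{9} + (\frac{13}{3})²
= \frac{299}{9}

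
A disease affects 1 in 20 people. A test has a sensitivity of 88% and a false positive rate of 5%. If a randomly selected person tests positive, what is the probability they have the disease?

Let D = the rare event, + = positive/flagged.
P(D) = 1/20
P(+|D) = 88/100 = 22/25
P(+|D') = 5/100 = 1/20
P(+) = P(+|D)P(D) + P(+|D')P(D')
     = \frac{22}{25} × \frac{1}{20} + \frac{1}{20} × \frac{19}{20}
     = \frac{183}{2000}
P(D|+) = P(+|D)P(D)/P(+) = \frac{88}{183}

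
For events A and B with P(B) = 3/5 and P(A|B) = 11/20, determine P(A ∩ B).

By definition, P(A|B) = P(A ∩ B) / P(B)
So P(A ∩ B) = P(A|B) × P(B)
= 11/20 × 3/5
= 33/100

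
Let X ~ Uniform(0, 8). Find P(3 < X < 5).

P(3 < X < 5) = ∫_{3}^{5} f(x) dx
where f(x) = \frac{1}{8}
= \frac{1}{4}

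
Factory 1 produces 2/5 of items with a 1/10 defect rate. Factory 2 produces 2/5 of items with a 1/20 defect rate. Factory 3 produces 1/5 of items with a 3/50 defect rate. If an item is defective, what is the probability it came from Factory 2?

Using Bayes' theorem:
P(F1) = 2/5, P(D|F1) = 1/10
P(F2) = 2/5, P(D|F2) = 1/20
P(F3) = 1/5, P(D|F3) = 3/50
P(D) = P(D|F1)P(F1) + P(D|F2)P(F2) + P(D|F3)P(F3)
     = \frac{9}{125}
P(F2|D) = P(D|F2)P(F2) / P(D)
= \frac{5}{18}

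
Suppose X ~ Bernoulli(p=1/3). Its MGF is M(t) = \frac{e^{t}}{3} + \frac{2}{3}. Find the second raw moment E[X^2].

To find E[X^2], compute M^(2)(0):
M^(1)(t) = \frac{e^{t}}{3}
M^(2)(t) = \frac{e^{t}}{3}
M^(2)(0) = \frac{1}{3}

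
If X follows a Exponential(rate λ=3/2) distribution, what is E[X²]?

Using the identity E[X²] = Var(X) + (E[X])²:
E[X] = \frac{2}{3}
Var(X) = \frac{4}{9}
E[X²] = \frac{4}{9} + (\frac{2}{3})²
= \frac{8}{9}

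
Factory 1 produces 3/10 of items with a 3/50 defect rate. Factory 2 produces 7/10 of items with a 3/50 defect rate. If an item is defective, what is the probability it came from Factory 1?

Using Bayes' theorem:
P(F1) = 3/10, P(D|F1) = 3/50
P(F2) = 7/10, P(D|F2) = 3/50
P(D) = P(D|F1)P(F1) + P(D|F2)P(F2)
     = \frac{3}{50}
P(F1|D) = P(D|F1)P(F1) / P(D)
= \frac{3}{10}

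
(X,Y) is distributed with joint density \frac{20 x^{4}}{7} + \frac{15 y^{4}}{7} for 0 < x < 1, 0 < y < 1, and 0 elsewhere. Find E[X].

E[X] = ∫_0^1 ∫_0^1 x × f(x,y) dy dx
= ∫_0^1 ∫_0^1 x × (\frac{20 x^{4}}{7} + \frac{15 y^{4}}{7}) dy dx
= \frac{29}{42}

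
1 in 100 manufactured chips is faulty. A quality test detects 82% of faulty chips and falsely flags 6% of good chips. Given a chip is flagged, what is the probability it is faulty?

Let D = the rare event, + = positive/flagged.
P(D) = 1/100
P(+|D) = 82/100 = 41/50
P(+|D') = 6/100 = 3/50
P(+) = P(+|D)P(D) + P(+|D')P(D')
     = \frac{41}{50} × \frac{1}{100} + \frac{3}{50} × \frac{99}{100}
     = \frac{169}{2500}
P(D|+) = P(+|D)P(D)/P(+) = \frac{41}{338}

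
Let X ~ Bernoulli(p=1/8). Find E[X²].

Using the identity E[X²] = Var(X) + (E[X])²:
E[X] = \frac{1}{8}
Var(X) = \frac{7}{64}
E[X²] = \frac{7}{64} + (\frac{1}{8})²
= \frac{1}{8}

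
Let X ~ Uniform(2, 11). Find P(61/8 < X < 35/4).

P(61/8 < X < 35/4) = ∫_{61/8}^{35/4} f(x) dx
where f(x) = \frac{1}{9}
= \frac{1}{8}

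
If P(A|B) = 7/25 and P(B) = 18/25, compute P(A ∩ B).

By definition, P(A|B) = P(A ∩ B) / P(B)
So P(A ∩ B) = P(A|B) × P(B)
= 7/25 × 18/25
= 126/625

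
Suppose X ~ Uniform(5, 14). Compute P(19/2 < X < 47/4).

P(19/2 < X < 47/4) = ∫_{19/2}^{47/4} f(x) dx
where f(x) = \frac{1}{9}
= \frac{1}{4}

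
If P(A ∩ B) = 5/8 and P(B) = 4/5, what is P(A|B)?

P(A|B) = P(A ∩ B) / P(B)
= (5/8) / (4/5)
= 25/32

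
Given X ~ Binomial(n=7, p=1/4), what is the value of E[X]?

For X ~ Binomial(n=7, p=1/4), the expected value is:
E[X] = \frac{7}{4}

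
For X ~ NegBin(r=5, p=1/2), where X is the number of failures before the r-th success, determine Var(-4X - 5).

For X ~ NegBin(r=5, p=1/2), where X is the number of failures before the r-th success:
Var(X) = 10
Var(-4X - 5) = (-4)² × Var(X) = 16 × 10 = 160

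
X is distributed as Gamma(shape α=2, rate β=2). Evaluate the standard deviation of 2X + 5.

For X ~ Gamma(shape α=2, rate β=2):
Var(X) = \frac{1}{2}
SD(X) = √(Var(X)) = √(\frac{1}{2}) = \frac{\sqrt{2}}{2}
SD(2X + 5) = |2| × SD(X) = 2 × \frac{\sqrt{2}}{2} = \sqrt{2}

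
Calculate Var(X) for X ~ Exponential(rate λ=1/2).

For X ~ Exponential(rate λ=1/2):
Var(X) = 4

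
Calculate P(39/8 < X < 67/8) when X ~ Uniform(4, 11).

P(39/8 < X < 67/8) = ∫_{39/8}^{67/8} f(x) dx
where f(x) = \frac{1}{7}
= \frac{1}{2}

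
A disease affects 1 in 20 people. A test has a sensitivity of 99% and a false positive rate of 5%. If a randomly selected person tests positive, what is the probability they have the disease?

Let D = the rare event, + = positive/flagged.
P(D) = 1/20
P(+|D) = 99/100
P(+|D') = 5/100 = 1/20
P(+) = P(+|D)P(D) + P(+|D')P(D')
     = \frac{99}{100} × \frac{1}{20} + \frac{1}{20} × \frac{19}{20}
     = \frac{97}{1000}
P(D|+) = P(+|D)P(D)/P(+) = \frac{99}{194}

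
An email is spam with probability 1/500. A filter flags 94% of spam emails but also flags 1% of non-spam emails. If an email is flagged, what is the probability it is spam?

Let D = the rare event, + = positive/flagged.
P(D) = 1/500
P(+|D) = 94/100 = 47/50
P(+|D') = 1/100
P(+) = P(+|D)P(D) + P(+|D')P(D')
     = \frac{47}{50} × \frac{1}{500} + \frac{1}{100} × \frac{499}{500}
     = \frac{593}{50000}
P(D|+) = P(+|D)P(D)/P(+) = \frac{94}{593}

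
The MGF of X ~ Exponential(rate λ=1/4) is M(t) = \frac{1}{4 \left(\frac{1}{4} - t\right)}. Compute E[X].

To find E[X], compute M^(1)(0):
M^(1)(t) = \frac{1}{4 \left(\frac{1}{4} - t\right)^{2}}
M^(1)(0) = 4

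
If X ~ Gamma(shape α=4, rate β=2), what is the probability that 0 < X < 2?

P(0 < X < 2) = ∫_{0}^{2} f(x) dx
where f(x) = \frac{8 x^{3} e^{- 2 x}}{3}
= 1 - \frac{71}{3 e^{4}}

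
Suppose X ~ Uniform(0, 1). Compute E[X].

For X ~ Uniform(0, 1), the expected value is:
E[X] = \frac{1}{2}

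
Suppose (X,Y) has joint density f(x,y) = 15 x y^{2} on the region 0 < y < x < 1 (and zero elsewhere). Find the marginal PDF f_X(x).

f_X(x) = ∫_0^x 15 x y^{2} dy = 5 x^{4}
for 0 < x < 1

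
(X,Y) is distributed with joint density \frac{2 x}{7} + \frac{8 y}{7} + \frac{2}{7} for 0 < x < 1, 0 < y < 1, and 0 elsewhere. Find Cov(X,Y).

E[XY] = ∫∫ xy × f(x,y) dx dy = \frac{13}{42}
E[X] = \frac{11}{21}
E[Y] = \frac{25}{42}
Cov(X,Y) = E[XY] - E[X]E[Y] = - \frac{1}{441}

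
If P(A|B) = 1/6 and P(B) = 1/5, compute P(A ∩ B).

By definition, P(A|B) = P(A ∩ B) / P(B)
So P(A ∩ B) = P(A|B) × P(B)
= 1/6 × 1/5
= 1/30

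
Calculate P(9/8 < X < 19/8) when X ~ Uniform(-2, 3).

P(9/8 < X < 19/8) = ∫_{9/8}^{19/8} f(x) dx
where f(x) = \frac{1}{5}
= \frac{1}{4}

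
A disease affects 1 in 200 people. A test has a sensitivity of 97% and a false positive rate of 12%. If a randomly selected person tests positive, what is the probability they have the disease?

Let D = the rare event, + = positive/flagged.
P(D) = 1/200
P(+|D) = 97/100
P(+|D') = 12/100 = 3/25
P(+) = P(+|D)P(D) + P(+|D')P(D')
     = \frac{97}{100} × \frac{1}{200} + \frac{3}{25} × \frac{199}{200}
     = \frac{497}{4000}
P(D|+) = P(+|D)P(D)/P(+) = \frac{97}{2485}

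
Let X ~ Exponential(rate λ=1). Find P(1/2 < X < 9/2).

P(1/2 < X < 9/2) = ∫_{1/2}^{9/2} f(x) dx
where f(x) = e^{- x}
= - \frac{1 - e^{4}}{e^{\frac{9}{2}}}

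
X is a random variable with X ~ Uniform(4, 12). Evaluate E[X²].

Using the identity E[X²] = Var(X) + (E[X])²:
E[X] = 8
Var(X) = \frac{16}{3}
E[X²] = \frac{16}{3} + (8)²
= \frac{208}{3}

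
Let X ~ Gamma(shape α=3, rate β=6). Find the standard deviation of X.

For X ~ Gamma(shape α=3, rate β=6):
Var(X) = \frac{1}{12}
SD(X) = √(Var(X)) = √(\frac{1}{12}) = \frac{\sqrt{3}}{6}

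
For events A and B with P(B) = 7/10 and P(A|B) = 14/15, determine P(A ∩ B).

By definition, P(A|B) = P(A ∩ B) / P(B)
So P(A ∩ B) = P(A|B) × P(B)
= 14/15 × 7/10
= 49/75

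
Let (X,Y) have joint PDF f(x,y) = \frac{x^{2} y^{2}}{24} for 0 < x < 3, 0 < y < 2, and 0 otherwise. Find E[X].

f_X(x) = ∫_0^2 \frac{x^{2} y^{2}}{24} dy = \frac{x^{2}}{9}
E[X] = ∫_0^3 x × (\frac{x^{2}}{9}) dx = \frac{9}{4}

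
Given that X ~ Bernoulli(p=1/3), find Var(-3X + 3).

For X ~ Bernoulli(p=1/3):
Var(X) = \frac{2}{9}
Var(-3X + 3) = (-3)² × Var(X) = 9 × \frac{2}{9} = 2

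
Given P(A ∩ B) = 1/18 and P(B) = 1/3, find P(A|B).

P(A|B) = P(A ∩ B) / P(B)
= (1/18) / (1/3)
= 1/6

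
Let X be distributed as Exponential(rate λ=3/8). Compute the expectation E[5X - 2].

For X ~ Exponential(rate λ=3/8):
E[X] = \frac{8}{3}
E[5X - 2] = 5 × E[X] - 2 = \frac{34}{3}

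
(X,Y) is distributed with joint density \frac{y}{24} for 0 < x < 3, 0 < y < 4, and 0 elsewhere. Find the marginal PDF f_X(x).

f_X(x) = ∫_0^4 f(x,y) dy
= ∫_0^4 \frac{y}{24} dy
= \frac{1}{3} for 0 < x < 3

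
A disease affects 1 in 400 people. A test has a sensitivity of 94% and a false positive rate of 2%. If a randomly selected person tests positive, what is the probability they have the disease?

Let D = the rare event, + = positive/flagged.
P(D) = 1/400
P(+|D) = 94/100 = 47/50
P(+|D') = 2/100 = 1/50
P(+) = P(+|D)P(D) + P(+|D')P(D')
     = \frac{47}{50} × \frac{1}{400} + \frac{1}{50} × \frac{399}{400}
     = \frac{223}{10000}
P(D|+) = P(+|D)P(D)/P(+) = \frac{47}{446}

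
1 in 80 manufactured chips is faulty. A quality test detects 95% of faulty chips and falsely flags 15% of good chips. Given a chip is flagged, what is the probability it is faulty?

Let D = the rare event, + = positive/flagged.
P(D) = 1/80
P(+|D) = 95/100 = 19/20
P(+|D') = 15/100 = 3/20
P(+) = P(+|D)P(D) + P(+|D')P(D')
     = \frac{19}{20} × \frac{1}{80} + \frac{3}{20} × \frac{79}{80}
     = \frac{4}{25}
P(D|+) = P(+|D)P(D)/P(+) = \frac{19}{256}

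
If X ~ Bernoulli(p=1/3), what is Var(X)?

For X ~ Bernoulli(p=1/3):
Var(X) = \frac{2}{9}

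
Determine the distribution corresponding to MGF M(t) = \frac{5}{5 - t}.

The MGF M(t) = \frac{5}{5 - t} is the standard form for the Exponential distribution.
Comparing with the known MGF formula identifies: Exponential(rate λ=5)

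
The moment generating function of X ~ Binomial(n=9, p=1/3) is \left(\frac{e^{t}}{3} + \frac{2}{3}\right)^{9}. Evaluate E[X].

To find E[X], compute M^(1)(0):
M^(1)(t) = 3 \left(\frac{e^{t}}{3} + \frac{2}{3}\right)^{8} e^{t}
M^(1)(0) = 3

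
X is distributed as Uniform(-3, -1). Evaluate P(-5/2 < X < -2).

P(-5/2 < X < -2) = ∫_{-5/2}^{-2} f(x) dx
where f(x) = \frac{1}{2}
= \frac{1}{4}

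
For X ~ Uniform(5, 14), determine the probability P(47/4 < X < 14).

P(47/4 < X < 14) = ∫_{47/4}^{14} f(x) dx
where f(x) = \frac{1}{9}
= \frac{1}{4}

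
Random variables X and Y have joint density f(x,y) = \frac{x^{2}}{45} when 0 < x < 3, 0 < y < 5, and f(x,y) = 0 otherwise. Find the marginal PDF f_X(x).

f_X(x) = ∫_0^5 f(x,y) dy
= ∫_0^5 \frac{x^{2}}{45} dy
= \frac{x^{2}}{9} for 0 < x < 3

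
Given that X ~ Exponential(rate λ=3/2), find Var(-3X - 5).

For X ~ Exponential(rate λ=3/2):
Var(X) = \frac{4}{9}
Var(-3X - 5) = (-3)² × Var(X) = 9 × \frac{4}{9} = 4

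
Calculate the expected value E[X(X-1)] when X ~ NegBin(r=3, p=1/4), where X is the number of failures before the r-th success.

E[X(X-1)] = E[X² - X] = E[X²] - E[X]
E[X] = 9
E[X²] = Var(X) + (E[X])² = 36 + (9)² = 117
E[X(X-1)] = 117 - 9 = 108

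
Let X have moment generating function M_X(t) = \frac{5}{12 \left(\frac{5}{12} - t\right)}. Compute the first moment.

To find E[X], compute M^(1)(0):
M^(1)(t) = \frac{5}{12 \left(\frac{5}{12} - t\right)^{2}}
M^(1)(0) = \frac{12}{5}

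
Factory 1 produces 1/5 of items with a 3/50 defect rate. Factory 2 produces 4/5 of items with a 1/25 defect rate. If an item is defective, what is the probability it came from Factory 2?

Using Bayes' theorem:
P(F1) = 1/5, P(D|F1) = 3/50
P(F2) = 4/5, P(D|F2) = 1/25
P(D) = P(D|F1)P(F1) + P(D|F2)P(F2)
     = \frac{11}{250}
P(F2|D) = P(D|F2)P(F2) / P(D)
= \frac{8}{11}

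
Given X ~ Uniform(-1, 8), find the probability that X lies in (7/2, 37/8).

P(7/2 < X < 37/8) = ∫_{7/2}^{37/8} f(x) dx
where f(x) = \frac{1}{9}
= \frac{1}{8}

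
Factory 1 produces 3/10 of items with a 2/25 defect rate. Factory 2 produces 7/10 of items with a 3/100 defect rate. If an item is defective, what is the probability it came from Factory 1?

Using Bayes' theorem:
P(F1) = 3/10, P(D|F1) = 2/25
P(F2) = 7/10, P(D|F2) = 3/100
P(D) = P(D|F1)P(F1) + P(D|F2)P(F2)
     = \frac{9}{200}
P(F1|D) = P(D|F1)P(F1) / P(D)
= \frac{8}{15}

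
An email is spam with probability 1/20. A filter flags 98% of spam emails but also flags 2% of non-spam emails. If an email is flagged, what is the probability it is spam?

Let D = the rare event, + = positive/flagged.
P(D) = 1/20
P(+|D) = 98/100 = 49/50
P(+|D') = 2/100 = 1/50
P(+) = P(+|D)P(D) + P(+|D')P(D')
     = \frac{49}{50} × \frac{1}{20} + \frac{1}{50} × \frac{19}{20}
     = \frac{17}{250}
P(D|+) = P(+|D)P(D)/P(+) = \frac{49}{68}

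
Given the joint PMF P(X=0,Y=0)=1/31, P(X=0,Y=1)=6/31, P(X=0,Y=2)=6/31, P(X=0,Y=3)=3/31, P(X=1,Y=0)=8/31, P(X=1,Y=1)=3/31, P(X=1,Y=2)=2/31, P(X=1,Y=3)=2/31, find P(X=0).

P(X=0) = P(X=0,Y=0) + P(X=0,Y=1) + P(X=0,Y=2) + P(X=0,Y=3)
= 1/31 + 6/31 + 6/31 + 3/31
= 16/31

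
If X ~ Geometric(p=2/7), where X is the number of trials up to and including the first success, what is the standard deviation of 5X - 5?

For X ~ Geometric(p=2/7), where X is the number of trials up to and including the first success:
Var(X) = \frac{35}{4}
SD(X) = √(Var(X)) = √(\frac{35}{4}) = \frac{\sqrt{35}}{2}
SD(5X - 5) = |5| × SD(X) = 5 × \frac{\sqrt{35}}{2} = \frac{5 \sqrt{35}}{2}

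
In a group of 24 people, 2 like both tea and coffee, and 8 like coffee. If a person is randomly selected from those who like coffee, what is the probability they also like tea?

P(A ∩ B) = 2/24 = 1/12
P(B) = 8/24 = 1/3
P(A|B) = P(A ∩ B) / P(B) = (1/12) / (1/3) = 1/4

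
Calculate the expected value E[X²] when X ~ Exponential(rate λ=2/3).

Using the identity E[X²] = Var(X) + (E[X])²:
E[X] = \frac{3}{2}
Var(X) = \frac{9}{4}
E[X²] = \frac{9}{4} + (\frac{3}{2})²
= \frac{9}{2}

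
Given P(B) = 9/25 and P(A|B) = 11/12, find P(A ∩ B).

By definition, P(A|B) = P(A ∩ B) / P(B)
So P(A ∩ B) = P(A|B) × P(B)
= 11/12 × 9/25
= 33/100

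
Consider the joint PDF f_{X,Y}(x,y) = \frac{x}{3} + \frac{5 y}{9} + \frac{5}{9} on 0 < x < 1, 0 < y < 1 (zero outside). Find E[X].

E[X] = ∫_0^1 ∫_0^1 x × f(x,y) dy dx
= ∫_0^1 ∫_0^1 x × (\frac{x}{3} + \frac{5 y}{9} + \frac{5}{9}) dy dx
= \frac{19}{36}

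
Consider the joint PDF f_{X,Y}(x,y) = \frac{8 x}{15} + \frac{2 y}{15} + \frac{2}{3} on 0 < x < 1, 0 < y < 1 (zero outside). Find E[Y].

E[Y] = ∫_0^1 ∫_0^1 y × f(x,y) dx dy
= \frac{23}{45}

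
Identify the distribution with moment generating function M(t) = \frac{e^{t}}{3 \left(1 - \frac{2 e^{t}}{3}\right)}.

The MGF M(t) = \frac{e^{t}}{3 \left(1 - \frac{2 e^{t}}{3}\right)} is the standard form for the Geometric distribution.
Comparing with the known MGF formula identifies: Geometric(p=1/3), X = trial number of first success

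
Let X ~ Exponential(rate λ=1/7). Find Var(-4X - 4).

For X ~ Exponential(rate λ=1/7):
Var(X) = 49
Var(-4X - 4) = (-4)² × Var(X) = 16 × 49 = 784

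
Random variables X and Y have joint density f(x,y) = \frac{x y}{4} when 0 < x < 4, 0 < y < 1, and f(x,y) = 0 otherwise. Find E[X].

f_X(x) = ∫_0^1 \frac{x y}{4} dy = \frac{x}{8}
E[X] = ∫_0^4 x × (\frac{x}{8}) dx = \frac{8}{3}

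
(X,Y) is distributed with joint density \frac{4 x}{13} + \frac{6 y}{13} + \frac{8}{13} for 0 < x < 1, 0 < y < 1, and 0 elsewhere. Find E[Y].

E[Y] = ∫_0^1 ∫_0^1 y × f(x,y) dx dy
= \frac{7}{13}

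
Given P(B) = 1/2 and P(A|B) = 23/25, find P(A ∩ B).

By definition, P(A|B) = P(A ∩ B) / P(B)
So P(A ∩ B) = P(A|B) × P(B)
= 23/25 × 1/2
= 23/50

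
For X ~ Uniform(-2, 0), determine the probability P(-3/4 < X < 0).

P(-3/4 < X < 0) = ∫_{-3/4}^{0} f(x) dx
where f(x) = \frac{1}{2}
= \frac{3}{8}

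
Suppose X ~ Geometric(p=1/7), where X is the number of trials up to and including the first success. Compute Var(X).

For X ~ Geometric(p=1/7), where X is the number of trials up to and including the first success:
Var(X) = 42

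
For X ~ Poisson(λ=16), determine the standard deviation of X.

For X ~ Poisson(λ=16):
Var(X) = 16
SD(X) = √(Var(X)) = √(16) = 4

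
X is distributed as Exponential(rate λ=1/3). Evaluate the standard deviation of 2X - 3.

For X ~ Exponential(rate λ=1/3):
Var(X) = 9
SD(X) = √(Var(X)) = √(9) = 3
SD(2X - 3) = |2| × SD(X) = 2 × 3 = 6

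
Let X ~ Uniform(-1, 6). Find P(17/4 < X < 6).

P(17/4 < X < 6) = ∫_{17/4}^{6} f(x) dx
where f(x) = \frac{1}{7}
= \frac{1}{4}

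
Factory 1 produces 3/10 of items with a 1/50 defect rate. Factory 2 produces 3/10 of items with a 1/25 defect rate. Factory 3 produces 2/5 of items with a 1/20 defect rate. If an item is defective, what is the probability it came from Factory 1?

Using Bayes' theorem:
P(F1) = 3/10, P(D|F1) = 1/50
P(F2) = 3/10, P(D|F2) = 1/25
P(F3) = 2/5, P(D|F3) = 1/20
P(D) = P(D|F1)P(F1) + P(D|F2)P(F2) + P(D|F3)P(F3)
     = \frac{19}{500}
P(F1|D) = P(D|F1)P(F1) / P(D)
= \frac{3}{19}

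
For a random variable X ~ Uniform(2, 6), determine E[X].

For X ~ Uniform(2, 6), the expected value is:
E[X] = 4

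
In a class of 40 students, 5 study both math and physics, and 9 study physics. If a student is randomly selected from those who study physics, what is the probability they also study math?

P(A ∩ B) = 5/40 = 1/8
P(B) = 9/40
P(A|B) = P(A ∩ B) / P(B) = (1/8) / (9/40) = 5/9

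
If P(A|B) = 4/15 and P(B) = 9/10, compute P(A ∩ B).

By definition, P(A|B) = P(A ∩ B) / P(B)
So P(A ∩ B) = P(A|B) × P(B)
= 4/15 × 9/10
= 6/25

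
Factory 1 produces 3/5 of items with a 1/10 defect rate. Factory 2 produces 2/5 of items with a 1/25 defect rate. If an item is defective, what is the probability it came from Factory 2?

Using Bayes' theorem:
P(F1) = 3/5, P(D|F1) = 1/10
P(F2) = 2/5, P(D|F2) = 1/25
P(D) = P(D|F1)P(F1) + P(D|F2)P(F2)
     = \frac{19}{250}
P(F2|D) = P(D|F2)P(F2) / P(D)
= \frac{4}{19}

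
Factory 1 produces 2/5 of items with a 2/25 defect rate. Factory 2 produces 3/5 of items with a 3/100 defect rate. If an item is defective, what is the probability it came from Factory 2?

Using Bayes' theorem:
P(F1) = 2/5, P(D|F1) = 2/25
P(F2) = 3/5, P(D|F2) = 3/100
P(D) = P(D|F1)P(F1) + P(D|F2)P(F2)
     = \frac{1}{20}
P(F2|D) = P(D|F2)P(F2) / P(D)
= \frac{9}{25}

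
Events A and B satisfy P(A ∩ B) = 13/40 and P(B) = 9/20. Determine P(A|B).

P(A|B) = P(A ∩ B) / P(B)
= (13/40) / (9/20)
= 13/18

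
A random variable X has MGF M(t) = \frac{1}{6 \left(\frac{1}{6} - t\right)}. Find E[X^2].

To find E[X^2], compute M^(2)(0):
M^(1)(t) = \frac{1}{6 \left(\frac{1}{6} - t\right)^{2}}
M^(2)(t) = \frac{1}{3 \left(\frac{1}{6} - t\right)^{3}}
M^(2)(0) = 72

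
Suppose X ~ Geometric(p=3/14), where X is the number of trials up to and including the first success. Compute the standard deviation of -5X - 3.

For X ~ Geometric(p=3/14), where X is the number of trials up to and including the first success:
Var(X) = \frac{154}{9}
SD(X) = √(Var(X)) = √(\frac{154}{9}) = \frac{\sqrt{154}}{3}
SD(-5X - 3) = |-5| × SD(X) = 5 × \frac{\sqrt{154}}{3} = \frac{5 \sqrt{154}}{3}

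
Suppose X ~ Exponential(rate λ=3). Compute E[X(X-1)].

E[X(X-1)] = E[X² - X] = E[X²] - E[X]
E[X] = \frac{1}{3}
E[X²] = Var(X) + (E[X])² = \frac{1}{9} + (\frac{1}{3})² = \frac{2}{9}
E[X(X-1)] = \frac{2}{9} - \frac{1}{3} = - \frac{1}{9}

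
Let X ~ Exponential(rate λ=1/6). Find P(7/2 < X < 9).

P(7/2 < X < 9) = ∫_{7/2}^{9} f(x) dx
where f(x) = \frac{e^{- \frac{x}{6}}}{6}
= - \frac{1}{e^{\frac{3}{2}}} + e^{- \frac{7}{12}}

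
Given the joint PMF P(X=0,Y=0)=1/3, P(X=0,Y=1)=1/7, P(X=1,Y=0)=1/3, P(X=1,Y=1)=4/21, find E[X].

First find marginal of X:
P(X=0) = 10/21
P(X=1) = 11/21
E[X] = 0 × 10/21 + 1 × 11/21 = 11/21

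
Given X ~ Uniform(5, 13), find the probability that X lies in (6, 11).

P(6 < X < 11) = ∫_{6}^{11} f(x) dx
where f(x) = \frac{1}{8}
= \frac{5}{8}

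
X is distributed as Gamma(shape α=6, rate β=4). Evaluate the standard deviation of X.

For X ~ Gamma(shape α=6, rate β=4):
Var(X) = \frac{3}{8}
SD(X) = √(Var(X)) = √(\frac{3}{8}) = \frac{\sqrt{6}}{4}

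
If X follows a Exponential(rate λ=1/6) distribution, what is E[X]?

For X ~ Exponential(rate λ=1/6), the expected value is:
E[X] = 6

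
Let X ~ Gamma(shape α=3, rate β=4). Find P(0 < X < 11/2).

P(0 < X < 11/2) = ∫_{0}^{11/2} f(x) dx
where f(x) = 32 x^{2} e^{- 4 x}
= 1 - \frac{265}{e^{22}}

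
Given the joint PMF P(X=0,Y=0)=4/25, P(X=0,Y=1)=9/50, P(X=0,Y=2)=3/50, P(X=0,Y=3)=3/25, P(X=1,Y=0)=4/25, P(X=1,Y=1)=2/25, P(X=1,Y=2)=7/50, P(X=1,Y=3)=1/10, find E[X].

First find marginal of X:
P(X=0) = 13/25
P(X=1) = 12/25
E[X] = 0 × 13/25 + 1 × 12/25 = 12/25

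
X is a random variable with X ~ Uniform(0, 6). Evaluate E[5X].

For X ~ Uniform(0, 6):
E[X] = 3
E[5X] = 5 × E[X] + 0 = 15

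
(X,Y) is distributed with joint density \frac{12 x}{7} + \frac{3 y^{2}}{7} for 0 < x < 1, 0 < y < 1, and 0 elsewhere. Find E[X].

E[X] = ∫_0^1 ∫_0^1 x × f(x,y) dy dx
= ∫_0^1 ∫_0^1 x × (\frac{12 x}{7} + \frac{3 y^{2}}{7}) dy dx
= \frac{9}{14}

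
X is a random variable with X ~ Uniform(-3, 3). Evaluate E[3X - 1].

For X ~ Uniform(-3, 3):
E[X] = 0
E[3X - 1] = 3 × E[X] - 1 = -1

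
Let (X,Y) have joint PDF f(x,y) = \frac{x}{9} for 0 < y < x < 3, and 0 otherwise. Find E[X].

f_X(x) = ∫_0^x \frac{x}{9} dy = \frac{x^{2}}{9}
E[X] = ∫_0^3 x × (\frac{x^{2}}{9}) dx = \frac{9}{4}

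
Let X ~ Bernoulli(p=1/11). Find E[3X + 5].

For X ~ Bernoulli(p=1/11):
E[X] = \frac{1}{11}
E[3X + 5] = 3 × E[X] + 5 = \frac{58}{11}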